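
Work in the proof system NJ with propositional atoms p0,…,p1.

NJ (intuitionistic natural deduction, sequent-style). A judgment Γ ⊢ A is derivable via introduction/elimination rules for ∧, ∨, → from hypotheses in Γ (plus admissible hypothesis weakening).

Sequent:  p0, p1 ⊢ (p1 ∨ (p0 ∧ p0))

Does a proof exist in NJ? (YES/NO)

Derivation trace:
[Wk] p0, p1 ⊢ (p1 ∨ (p0 ∧ p0))
  [∨I₂] p0 ⊢ (p1 ∨ (p0 ∧ p0))
    [∧I] p0 ⊢ (p0 ∧ p0)
      [Ax] p0 ⊢ p0
      [Ax] p0 ⊢ p0

Result: YES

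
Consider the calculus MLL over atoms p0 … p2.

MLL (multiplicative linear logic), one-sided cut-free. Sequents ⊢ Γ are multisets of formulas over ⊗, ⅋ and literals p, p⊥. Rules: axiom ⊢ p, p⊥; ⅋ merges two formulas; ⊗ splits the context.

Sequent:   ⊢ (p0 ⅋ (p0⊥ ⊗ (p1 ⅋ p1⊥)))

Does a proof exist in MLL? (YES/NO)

Proof tree:
[⅋]  ⊢ (p0 ⅋ (p0⊥ ⊗ (p1 ⅋ p1⊥)))
  [⊗]  ⊢ p0, (p0⊥ ⊗ (p1 ⅋ p1⊥))
    [Ax]  ⊢ p0, p0⊥
    [⅋]  ⊢ (p1 ⅋ p1⊥)
      [Ax]  ⊢ p1, p1⊥

Result: YES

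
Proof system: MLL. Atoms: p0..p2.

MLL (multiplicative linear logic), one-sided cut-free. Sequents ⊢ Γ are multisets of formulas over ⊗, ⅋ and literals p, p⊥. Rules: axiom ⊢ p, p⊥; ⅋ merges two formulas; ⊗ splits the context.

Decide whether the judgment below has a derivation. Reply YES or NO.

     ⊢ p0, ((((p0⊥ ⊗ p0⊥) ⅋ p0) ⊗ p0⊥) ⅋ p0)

Proof tree:
[⅋]  ⊢ p0, ((((p0⊥ ⊗ p0⊥) ⅋ p0) ⊗ p0⊥) ⅋ p0)
  [⊗]  ⊢ p0, p0, (((p0⊥ ⊗ p0⊥) ⅋ p0) ⊗ p0⊥)
    [⅋]  ⊢ p0, ((p0⊥ ⊗ p0⊥) ⅋ p0)
      [⊗]  ⊢ p0, p0, (p0⊥ ⊗ p0⊥)
        [Ax]  ⊢ p0, p0⊥
        [Ax]  ⊢ p0, p0⊥
    [Ax]  ⊢ p0, p0⊥

Result: YES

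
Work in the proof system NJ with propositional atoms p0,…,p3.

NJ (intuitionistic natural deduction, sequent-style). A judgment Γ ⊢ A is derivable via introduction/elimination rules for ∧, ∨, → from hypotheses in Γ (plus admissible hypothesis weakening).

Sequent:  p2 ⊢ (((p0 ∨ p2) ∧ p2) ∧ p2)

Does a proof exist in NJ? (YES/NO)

Proof tree:
[∧I] p2 ⊢ (((p0 ∨ p2) ∧ p2) ∧ p2)
  [∧I] p2 ⊢ ((p0 ∨ p2) ∧ p2)
    [∨I₂] p2 ⊢ (p0 ∨ p2)
      [Ax] p2 ⊢ p2
    [Ax] p2 ⊢ p2
  [Ax] p2 ⊢ p2

Result: YES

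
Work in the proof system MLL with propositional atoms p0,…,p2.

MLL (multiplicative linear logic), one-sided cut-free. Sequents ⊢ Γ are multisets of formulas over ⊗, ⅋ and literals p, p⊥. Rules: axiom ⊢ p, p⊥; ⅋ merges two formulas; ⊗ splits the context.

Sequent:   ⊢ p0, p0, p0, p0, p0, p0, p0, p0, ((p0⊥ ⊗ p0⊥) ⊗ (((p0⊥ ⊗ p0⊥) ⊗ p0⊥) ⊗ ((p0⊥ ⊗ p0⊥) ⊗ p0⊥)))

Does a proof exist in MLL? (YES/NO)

Derivation trace:
[⊗]  ⊢ p0, p0, p0, p0, p0, p0, p0, p0, ((p0⊥ ⊗ p0⊥) ⊗ (((p0⊥ ⊗ p0⊥) ⊗ p0⊥) ⊗ ((p0⊥ ⊗ p0⊥) ⊗ p0⊥)))
  [⊗]  ⊢ p0, p0, (p0⊥ ⊗ p0⊥)
    [Ax]  ⊢ p0, p0⊥
    [Ax]  ⊢ p0, p0⊥
  [⊗]  ⊢ p0, p0, p0, p0, p0, p0, (((p0⊥ ⊗ p0⊥) ⊗ p0⊥) ⊗ ((p0⊥ ⊗ p0⊥) ⊗ p0⊥))
    [⊗]  ⊢ p0, p0, p0, ((p0⊥ ⊗ p0⊥) ⊗ p0⊥)
      [⊗]  ⊢ p0, p0, (p0⊥ ⊗ p0⊥)
        [Ax]  ⊢ p0, p0⊥
        [Ax]  ⊢ p0, p0⊥
      [Ax]  ⊢ p0, p0⊥
    [⊗]  ⊢ p0, p0, p0, ((p0⊥ ⊗ p0⊥) ⊗ p0⊥)
      [⊗]  ⊢ p0, p0, (p0⊥ ⊗ p0⊥)
        [Ax]  ⊢ p0, p0⊥
        [Ax]  ⊢ p0, p0⊥
      [Ax]  ⊢ p0, p0⊥

Result: YES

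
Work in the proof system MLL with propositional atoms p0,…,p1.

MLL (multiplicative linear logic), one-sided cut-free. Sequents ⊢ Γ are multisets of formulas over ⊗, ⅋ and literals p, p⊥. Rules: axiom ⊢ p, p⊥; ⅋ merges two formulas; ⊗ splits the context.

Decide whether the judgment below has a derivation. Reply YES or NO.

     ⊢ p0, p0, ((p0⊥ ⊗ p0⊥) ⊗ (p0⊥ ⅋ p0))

Derivation trace:
[⊗]  ⊢ p0, p0, ((p0⊥ ⊗ p0⊥) ⊗ (p0⊥ ⅋ p0))
  [⊗]  ⊢ p0, p0, (p0⊥ ⊗ p0⊥)
    [Ax]  ⊢ p0, p0⊥
    [Ax]  ⊢ p0, p0⊥
  [⅋]  ⊢ (p0⊥ ⅋ p0)
    [Ax]  ⊢ p0, p0⊥

Result: YES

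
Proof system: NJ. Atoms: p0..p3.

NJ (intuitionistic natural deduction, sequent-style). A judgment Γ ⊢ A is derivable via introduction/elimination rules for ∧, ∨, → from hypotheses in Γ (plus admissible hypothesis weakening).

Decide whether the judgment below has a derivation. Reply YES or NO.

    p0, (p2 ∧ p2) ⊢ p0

Proof tree:
[Wk] p0, (p2 ∧ p2) ⊢ p0
  [→E] p0 ⊢ p0
    [→I]  ⊢ (p0 → p0)
      [Ax] p0 ⊢ p0
    [Ax] p0 ⊢ p0

Result: YES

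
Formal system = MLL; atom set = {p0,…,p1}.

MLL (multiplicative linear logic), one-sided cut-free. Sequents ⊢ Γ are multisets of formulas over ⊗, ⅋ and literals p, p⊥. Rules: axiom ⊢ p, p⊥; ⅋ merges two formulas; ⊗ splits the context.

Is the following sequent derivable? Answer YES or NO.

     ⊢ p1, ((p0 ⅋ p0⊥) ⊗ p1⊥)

Proof tree:
[⊗]  ⊢ p1, ((p0 ⅋ p0⊥) ⊗ p1⊥)
  [⅋]  ⊢ (p0 ⅋ p0⊥)
    [Ax]  ⊢ p0, p0⊥
  [Ax]  ⊢ p1, p1⊥

Result: YES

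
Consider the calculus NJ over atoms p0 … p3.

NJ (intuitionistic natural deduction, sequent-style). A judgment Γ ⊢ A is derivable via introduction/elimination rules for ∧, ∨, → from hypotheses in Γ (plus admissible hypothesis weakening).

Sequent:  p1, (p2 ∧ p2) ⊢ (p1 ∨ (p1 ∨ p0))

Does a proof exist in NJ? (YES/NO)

Proof tree:
[∨I₂] p1, (p2 ∧ p2) ⊢ (p1 ∨ (p1 ∨ p0))
  [Wk] p1, (p2 ∧ p2) ⊢ (p1 ∨ p0)
    [∨I₁] p1 ⊢ (p1 ∨ p0)
      [Ax] p1 ⊢ p1

Result: YES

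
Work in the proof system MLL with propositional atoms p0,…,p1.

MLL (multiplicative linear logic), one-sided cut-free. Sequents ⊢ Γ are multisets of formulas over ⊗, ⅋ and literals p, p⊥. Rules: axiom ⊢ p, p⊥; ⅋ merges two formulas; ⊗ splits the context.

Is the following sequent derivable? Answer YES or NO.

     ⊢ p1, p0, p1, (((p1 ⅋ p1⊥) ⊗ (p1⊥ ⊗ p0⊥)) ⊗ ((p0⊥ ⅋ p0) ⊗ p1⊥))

Derivation (root first):
[⊗]  ⊢ p1, p0, p1, (((p1 ⅋ p1⊥) ⊗ (p1⊥ ⊗ p0⊥)) ⊗ ((p0⊥ ⅋ p0) ⊗ p1⊥))
  [⊗]  ⊢ p1, p0, ((p1 ⅋ p1⊥) ⊗ (p1⊥ ⊗ p0⊥))
    [⅋]  ⊢ (p1 ⅋ p1⊥)
      [Ax]  ⊢ p1, p1⊥
    [⊗]  ⊢ p1, p0, (p1⊥ ⊗ p0⊥)
      [Ax]  ⊢ p1, p1⊥
      [Ax]  ⊢ p0, p0⊥
  [⊗]  ⊢ p1, ((p0⊥ ⅋ p0) ⊗ p1⊥)
    [⅋]  ⊢ (p0⊥ ⅋ p0)
      [Ax]  ⊢ p0, p0⊥
    [Ax]  ⊢ p1, p1⊥

Result: YES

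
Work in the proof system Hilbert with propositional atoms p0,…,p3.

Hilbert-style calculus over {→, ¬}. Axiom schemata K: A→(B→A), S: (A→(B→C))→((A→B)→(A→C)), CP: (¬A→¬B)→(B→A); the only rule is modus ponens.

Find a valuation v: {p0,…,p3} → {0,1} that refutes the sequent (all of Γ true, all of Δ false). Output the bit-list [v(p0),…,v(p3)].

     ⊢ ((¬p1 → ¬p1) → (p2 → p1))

Truth-table refutation:
  v=0000: Γ:[] Δ:[((¬p1 → ¬p1) → (p2 → p1))=T] refutes=False
  v=0001: Γ:[] Δ:[((¬p1 → ¬p1) → (p2 → p1))=T] refutes=False
  v=0010: Γ:[] Δ:[((¬p1 → ¬p1) → (p2 → p1))=F] refutes=True  ← countermodel

Result: [0, 0, 1, 0]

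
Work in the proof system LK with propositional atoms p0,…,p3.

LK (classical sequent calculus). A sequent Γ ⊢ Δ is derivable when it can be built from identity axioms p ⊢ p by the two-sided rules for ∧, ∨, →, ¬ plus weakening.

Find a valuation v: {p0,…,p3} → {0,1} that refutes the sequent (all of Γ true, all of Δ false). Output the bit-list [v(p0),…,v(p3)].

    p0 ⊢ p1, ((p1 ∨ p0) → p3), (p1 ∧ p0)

Truth-table refutation:
  v=0000: Γ:[p0=F] Δ:[p1=F, ((p1 ∨ p0) → p3)=T, (p1 ∧ p0)=F] refutes=False
  v=0001: Γ:[p0=F] Δ:[p1=F, ((p1 ∨ p0) → p3)=T, (p1 ∧ p0)=F] refutes=False
  v=0010: Γ:[p0=F] Δ:[p1=F, ((p1 ∨ p0) → p3)=T, (p1 ∧ p0)=F] refutes=False
  v=0011: Γ:[p0=F] Δ:[p1=F, ((p1 ∨ p0) → p3)=T, (p1 ∧ p0)=F] refutes=False
  v=0100: Γ:[p0=F] Δ:[p1=T, ((p1 ∨ p0) → p3)=F, (p1 ∧ p0)=F] refutes=False
  v=0101: Γ:[p0=F] Δ:[p1=T, ((p1 ∨ p0) → p3)=T, (p1 ∧ p0)=F] refutes=False
  v=0110: Γ:[p0=F] Δ:[p1=T, ((p1 ∨ p0) → p3)=F, (p1 ∧ p0)=F] refutes=False
  v=0111: Γ:[p0=F] Δ:[p1=T, ((p1 ∨ p0) → p3)=T, (p1 ∧ p0)=F] refutes=False
  v=1000: Γ:[p0=T] Δ:[p1=F, ((p1 ∨ p0) → p3)=F, (p1 ∧ p0)=F] refutes=True  ← countermodel

Result: [1, 0, 0, 0]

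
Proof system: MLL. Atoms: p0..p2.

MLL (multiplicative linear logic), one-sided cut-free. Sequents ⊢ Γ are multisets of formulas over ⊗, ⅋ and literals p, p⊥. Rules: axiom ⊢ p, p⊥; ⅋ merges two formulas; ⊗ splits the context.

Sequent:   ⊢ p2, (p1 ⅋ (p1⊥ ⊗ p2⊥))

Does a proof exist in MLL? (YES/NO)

Derivation (root first):
[⅋]  ⊢ p2, (p1 ⅋ (p1⊥ ⊗ p2⊥))
  [⊗]  ⊢ p1, p2, (p1⊥ ⊗ p2⊥)
    [Ax]  ⊢ p1, p1⊥
    [Ax]  ⊢ p2, p2⊥

Result: YES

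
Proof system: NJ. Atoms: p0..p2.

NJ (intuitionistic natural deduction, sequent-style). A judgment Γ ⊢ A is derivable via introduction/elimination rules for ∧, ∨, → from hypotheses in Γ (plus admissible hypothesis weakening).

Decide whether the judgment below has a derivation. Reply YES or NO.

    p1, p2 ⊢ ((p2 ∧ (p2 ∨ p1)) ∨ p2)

Derivation (root first):
[∨I₁] p1, p2 ⊢ ((p2 ∧ (p2 ∨ p1)) ∨ p2)
  [∧I] p1, p2 ⊢ (p2 ∧ (p2 ∨ p1))
    [Ax] p2 ⊢ p2
    [∨I₂] p1 ⊢ (p2 ∨ p1)
      [Ax] p1 ⊢ p1

Result: YES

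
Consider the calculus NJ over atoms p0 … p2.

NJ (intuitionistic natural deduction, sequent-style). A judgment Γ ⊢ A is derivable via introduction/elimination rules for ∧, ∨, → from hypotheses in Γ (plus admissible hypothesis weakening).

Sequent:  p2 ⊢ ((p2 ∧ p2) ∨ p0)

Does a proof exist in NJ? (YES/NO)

Derivation (root first):
[∨I₁] p2 ⊢ ((p2 ∧ p2) ∨ p0)
  [∧I] p2 ⊢ (p2 ∧ p2)
    [Ax] p2 ⊢ p2
    [Ax] p2 ⊢ p2

Result: YES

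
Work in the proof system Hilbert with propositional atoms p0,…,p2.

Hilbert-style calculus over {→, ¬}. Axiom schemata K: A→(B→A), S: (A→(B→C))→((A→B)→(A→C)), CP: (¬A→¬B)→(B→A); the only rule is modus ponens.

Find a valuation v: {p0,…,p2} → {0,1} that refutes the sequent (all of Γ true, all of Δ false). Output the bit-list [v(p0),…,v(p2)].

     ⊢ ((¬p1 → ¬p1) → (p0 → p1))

Search for a countermodel by truth-table:
  v=000: Γ:[] Δ:[((¬p1 → ¬p1) → (p0 → p1))=T] refutes=False
  v=001: Γ:[] Δ:[((¬p1 → ¬p1) → (p0 → p1))=T] refutes=False
  v=010: Γ:[] Δ:[((¬p1 → ¬p1) → (p0 → p1))=T] refutes=False
  v=011: Γ:[] Δ:[((¬p1 → ¬p1) → (p0 → p1))=T] refutes=False
  v=100: Γ:[] Δ:[((¬p1 → ¬p1) → (p0 → p1))=F] refutes=True  ← countermodel

Result: [1, 0, 0]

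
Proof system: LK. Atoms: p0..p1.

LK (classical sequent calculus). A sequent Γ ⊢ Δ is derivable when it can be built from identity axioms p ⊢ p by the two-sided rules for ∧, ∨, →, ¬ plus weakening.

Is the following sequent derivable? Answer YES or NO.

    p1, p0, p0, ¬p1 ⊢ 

Derivation (root first):
[¬L] p1, p0, p0, ¬p1 ⊢ 
  [WL] p1, p0, p0 ⊢ p1
    [WL] p1, p0 ⊢ p1
      [Ax] p1 ⊢ p1

Result: YES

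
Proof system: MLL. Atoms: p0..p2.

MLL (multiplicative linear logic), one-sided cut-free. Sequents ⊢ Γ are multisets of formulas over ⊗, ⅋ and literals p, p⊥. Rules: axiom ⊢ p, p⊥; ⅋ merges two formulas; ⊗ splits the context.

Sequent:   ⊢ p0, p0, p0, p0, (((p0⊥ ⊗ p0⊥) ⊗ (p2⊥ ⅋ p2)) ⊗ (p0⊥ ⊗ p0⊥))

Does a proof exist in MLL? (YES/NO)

Derivation trace:
[⊗]  ⊢ p0, p0, p0, p0, (((p0⊥ ⊗ p0⊥) ⊗ (p2⊥ ⅋ p2)) ⊗ (p0⊥ ⊗ p0⊥))
  [⊗]  ⊢ p0, p0, ((p0⊥ ⊗ p0⊥) ⊗ (p2⊥ ⅋ p2))
    [⊗]  ⊢ p0, p0, (p0⊥ ⊗ p0⊥)
      [Ax]  ⊢ p0, p0⊥
      [Ax]  ⊢ p0, p0⊥
    [⅋]  ⊢ (p2⊥ ⅋ p2)
      [Ax]  ⊢ p2, p2⊥
  [⊗]  ⊢ p0, p0, (p0⊥ ⊗ p0⊥)
    [Ax]  ⊢ p0, p0⊥
    [Ax]  ⊢ p0, p0⊥

Result: YES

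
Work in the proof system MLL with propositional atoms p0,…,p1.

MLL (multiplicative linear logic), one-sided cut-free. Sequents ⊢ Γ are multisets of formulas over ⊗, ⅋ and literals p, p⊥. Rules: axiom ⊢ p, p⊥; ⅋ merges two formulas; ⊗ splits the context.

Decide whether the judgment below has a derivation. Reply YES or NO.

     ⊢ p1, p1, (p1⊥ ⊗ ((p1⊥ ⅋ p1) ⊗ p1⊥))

Derivation (root first):
[⊗]  ⊢ p1, p1, (p1⊥ ⊗ ((p1⊥ ⅋ p1) ⊗ p1⊥))
  [Ax]  ⊢ p1, p1⊥
  [⊗]  ⊢ p1, ((p1⊥ ⅋ p1) ⊗ p1⊥)
    [⅋]  ⊢ (p1⊥ ⅋ p1)
      [Ax]  ⊢ p1, p1⊥
    [Ax]  ⊢ p1, p1⊥

Result: YES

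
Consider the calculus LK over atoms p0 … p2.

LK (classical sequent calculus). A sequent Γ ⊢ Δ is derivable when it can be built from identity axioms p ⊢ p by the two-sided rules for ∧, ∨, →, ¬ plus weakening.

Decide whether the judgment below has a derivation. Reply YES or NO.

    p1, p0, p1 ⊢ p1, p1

Proof tree:
[WL] p1, p0, p1 ⊢ p1, p1
  [WR] p1, p0 ⊢ p1, p1
    [WL] p1, p0 ⊢ p1
      [Ax] p1 ⊢ p1

Result: YES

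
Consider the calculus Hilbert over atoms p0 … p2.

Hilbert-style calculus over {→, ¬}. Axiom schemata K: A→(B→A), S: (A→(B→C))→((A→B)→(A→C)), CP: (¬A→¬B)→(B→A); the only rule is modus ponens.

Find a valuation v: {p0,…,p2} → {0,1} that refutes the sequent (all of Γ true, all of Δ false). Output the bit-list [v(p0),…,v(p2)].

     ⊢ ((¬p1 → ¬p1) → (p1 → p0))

Search for a countermodel by truth-table:
  v=000: Γ:[] Δ:[((¬p1 → ¬p1) → (p1 → p0))=T] refutes=False
  v=001: Γ:[] Δ:[((¬p1 → ¬p1) → (p1 → p0))=T] refutes=False
  v=010: Γ:[] Δ:[((¬p1 → ¬p1) → (p1 → p0))=F] refutes=True  ← countermodel

Result: [0, 1, 0]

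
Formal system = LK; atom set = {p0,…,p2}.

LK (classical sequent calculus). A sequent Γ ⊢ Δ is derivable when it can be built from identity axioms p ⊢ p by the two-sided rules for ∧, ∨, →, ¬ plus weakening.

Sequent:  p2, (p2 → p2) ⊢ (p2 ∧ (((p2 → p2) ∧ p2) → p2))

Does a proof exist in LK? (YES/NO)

Proof tree:
[∧R] p2, (p2 → p2) ⊢ (p2 ∧ (((p2 → p2) ∧ p2) → p2))
  [→L] p2, (p2 → p2) ⊢ p2
    [Ax] p2 ⊢ p2
    [Ax] p2 ⊢ p2
  [→R]  ⊢ (((p2 → p2) ∧ p2) → p2)
    [∧L] ((p2 → p2) ∧ p2) ⊢ p2
      [→L] p2, (p2 → p2) ⊢ p2
        [Ax] p2 ⊢ p2
        [Ax] p2 ⊢ p2

Result: YES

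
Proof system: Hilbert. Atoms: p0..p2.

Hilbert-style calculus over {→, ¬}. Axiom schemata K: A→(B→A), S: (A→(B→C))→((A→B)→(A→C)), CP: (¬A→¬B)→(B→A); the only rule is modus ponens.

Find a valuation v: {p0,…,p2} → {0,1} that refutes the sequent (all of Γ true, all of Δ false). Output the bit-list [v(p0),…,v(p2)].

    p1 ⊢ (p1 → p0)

Enumerate valuations to refute Γ ⊢ Δ:
  v=000: Γ:[p1=F] Δ:[(p1 → p0)=T] refutes=False
  v=001: Γ:[p1=F] Δ:[(p1 → p0)=T] refutes=False
  v=010: Γ:[p1=T] Δ:[(p1 → p0)=F] refutes=True  ← countermodel

Result: [0, 1, 0]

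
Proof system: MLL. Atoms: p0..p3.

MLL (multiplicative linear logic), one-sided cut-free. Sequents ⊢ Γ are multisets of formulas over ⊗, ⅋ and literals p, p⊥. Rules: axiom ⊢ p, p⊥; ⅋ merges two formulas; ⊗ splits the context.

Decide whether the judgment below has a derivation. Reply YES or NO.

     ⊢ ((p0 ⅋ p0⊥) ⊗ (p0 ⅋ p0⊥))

Derivation (root first):
[⊗]  ⊢ ((p0 ⅋ p0⊥) ⊗ (p0 ⅋ p0⊥))
  [⅋]  ⊢ (p0 ⅋ p0⊥)
    [Ax]  ⊢ p0, p0⊥
  [⅋]  ⊢ (p0 ⅋ p0⊥)
    [Ax]  ⊢ p0, p0⊥

Result: YES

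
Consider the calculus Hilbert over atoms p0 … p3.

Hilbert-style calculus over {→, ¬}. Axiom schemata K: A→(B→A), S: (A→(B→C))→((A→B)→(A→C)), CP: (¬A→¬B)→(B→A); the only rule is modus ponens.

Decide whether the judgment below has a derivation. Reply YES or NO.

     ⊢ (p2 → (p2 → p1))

Search for a countermodel by truth-table:
  v=0000: Γ:[] Δ:[(p2 → (p2 → p1))=T] refutes=False
  v=0001: Γ:[] Δ:[(p2 → (p2 → p1))=T] refutes=False
  v=0010: Γ:[] Δ:[(p2 → (p2 → p1))=F] refutes=True  ← countermodel

Result: NO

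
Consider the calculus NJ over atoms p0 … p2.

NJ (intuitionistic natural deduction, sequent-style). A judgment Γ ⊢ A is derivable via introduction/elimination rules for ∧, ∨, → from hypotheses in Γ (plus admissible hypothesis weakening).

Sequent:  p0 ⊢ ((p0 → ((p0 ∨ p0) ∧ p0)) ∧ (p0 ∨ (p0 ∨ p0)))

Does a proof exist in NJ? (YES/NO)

Proof tree:
[∧I] p0 ⊢ ((p0 → ((p0 ∨ p0) ∧ p0)) ∧ (p0 ∨ (p0 ∨ p0)))
  [→I]  ⊢ (p0 → ((p0 ∨ p0) ∧ p0))
    [∧I] p0 ⊢ ((p0 ∨ p0) ∧ p0)
      [∨I₁] p0 ⊢ (p0 ∨ p0)
        [Ax] p0 ⊢ p0
      [Ax] p0 ⊢ p0
  [∨I₂] p0 ⊢ (p0 ∨ (p0 ∨ p0))
    [∨I₁] p0 ⊢ (p0 ∨ p0)
      [Ax] p0 ⊢ p0

Result: YES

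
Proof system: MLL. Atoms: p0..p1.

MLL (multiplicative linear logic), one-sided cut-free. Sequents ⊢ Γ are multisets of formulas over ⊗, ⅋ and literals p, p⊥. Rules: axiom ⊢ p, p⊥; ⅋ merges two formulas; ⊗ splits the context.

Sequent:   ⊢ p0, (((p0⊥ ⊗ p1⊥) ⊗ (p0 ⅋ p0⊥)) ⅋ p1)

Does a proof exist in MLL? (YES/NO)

Derivation (root first):
[⅋]  ⊢ p0, (((p0⊥ ⊗ p1⊥) ⊗ (p0 ⅋ p0⊥)) ⅋ p1)
  [⊗]  ⊢ p0, p1, ((p0⊥ ⊗ p1⊥) ⊗ (p0 ⅋ p0⊥))
    [⊗]  ⊢ p0, p1, (p0⊥ ⊗ p1⊥)
      [Ax]  ⊢ p0, p0⊥
      [Ax]  ⊢ p1, p1⊥
    [⅋]  ⊢ (p0 ⅋ p0⊥)
      [Ax]  ⊢ p0, p0⊥

Result: YES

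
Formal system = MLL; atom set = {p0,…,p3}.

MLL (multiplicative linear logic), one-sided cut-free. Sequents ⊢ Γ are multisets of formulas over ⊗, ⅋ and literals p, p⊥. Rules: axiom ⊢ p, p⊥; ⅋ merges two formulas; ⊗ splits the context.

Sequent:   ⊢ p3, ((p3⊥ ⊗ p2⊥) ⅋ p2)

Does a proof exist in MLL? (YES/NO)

Derivation (root first):
[⅋]  ⊢ p3, ((p3⊥ ⊗ p2⊥) ⅋ p2)
  [⊗]  ⊢ p3, p2, (p3⊥ ⊗ p2⊥)
    [Ax]  ⊢ p3, p3⊥
    [Ax]  ⊢ p2, p2⊥

Result: YES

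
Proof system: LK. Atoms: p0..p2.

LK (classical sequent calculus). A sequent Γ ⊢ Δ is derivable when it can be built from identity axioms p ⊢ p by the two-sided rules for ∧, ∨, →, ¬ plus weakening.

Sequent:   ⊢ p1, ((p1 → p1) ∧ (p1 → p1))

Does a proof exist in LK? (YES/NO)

Derivation trace:
[∧R]  ⊢ p1, ((p1 → p1) ∧ (p1 → p1))
  [→R]  ⊢ (p1 → p1)
    [Ax] p1 ⊢ p1
  [→R]  ⊢ p1, (p1 → p1)
    [WR] p1 ⊢ p1, p1
      [Ax] p1 ⊢ p1

Result: YES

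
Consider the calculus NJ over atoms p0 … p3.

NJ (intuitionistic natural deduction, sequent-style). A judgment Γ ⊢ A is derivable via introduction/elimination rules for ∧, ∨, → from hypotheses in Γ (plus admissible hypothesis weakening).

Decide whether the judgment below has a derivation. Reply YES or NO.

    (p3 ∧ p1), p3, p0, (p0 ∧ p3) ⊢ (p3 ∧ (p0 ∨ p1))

Derivation trace:
[Wk] (p3 ∧ p1), p3, p0, (p0 ∧ p3) ⊢ (p3 ∧ (p0 ∨ p1))
  [∧I] (p3 ∧ p1), p3, p0 ⊢ (p3 ∧ (p0 ∨ p1))
    [Ax] p3 ⊢ p3
    [∨I₁] p0, (p3 ∧ p1) ⊢ (p0 ∨ p1)
      [Wk] p0, (p3 ∧ p1) ⊢ p0
        [Ax] p0 ⊢ p0

Result: YES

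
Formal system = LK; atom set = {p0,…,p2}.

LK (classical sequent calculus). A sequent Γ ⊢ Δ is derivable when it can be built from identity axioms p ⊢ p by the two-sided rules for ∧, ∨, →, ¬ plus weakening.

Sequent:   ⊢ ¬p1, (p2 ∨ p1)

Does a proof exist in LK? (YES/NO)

Proof tree:
[∨R]  ⊢ ¬p1, (p2 ∨ p1)
  [WR]  ⊢ p1, ¬p1, p2
    [¬R]  ⊢ p1, ¬p1
      [Ax] p1 ⊢ p1

Result: YES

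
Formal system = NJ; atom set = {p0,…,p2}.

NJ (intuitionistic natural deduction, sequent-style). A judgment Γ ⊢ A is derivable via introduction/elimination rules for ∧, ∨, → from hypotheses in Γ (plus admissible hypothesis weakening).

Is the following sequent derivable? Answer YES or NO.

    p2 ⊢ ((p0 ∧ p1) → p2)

Derivation (root first):
[→I] p2 ⊢ ((p0 ∧ p1) → p2)
  [Wk] p2, (p0 ∧ p1) ⊢ p2
    [Ax] p2 ⊢ p2

Result: YES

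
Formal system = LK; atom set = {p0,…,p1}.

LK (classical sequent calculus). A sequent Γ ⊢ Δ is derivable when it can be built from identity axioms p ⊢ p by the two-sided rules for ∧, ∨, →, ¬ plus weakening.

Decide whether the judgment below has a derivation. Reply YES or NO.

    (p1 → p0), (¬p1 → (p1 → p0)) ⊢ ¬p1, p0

Proof tree:
[→L] (p1 → p0), (¬p1 → (p1 → p0)) ⊢ ¬p1, p0
  [¬R] (p1 → p0) ⊢ p0, ¬p1
    [→L] p1, (p1 → p0) ⊢ p0
      [Ax] p1 ⊢ p1
      [Ax] p0 ⊢ p0
  [¬R] (p1 → p0) ⊢ p0, ¬p1
    [→L] p1, (p1 → p0) ⊢ p0
      [Ax] p1 ⊢ p1
      [Ax] p0 ⊢ p0

Result: YES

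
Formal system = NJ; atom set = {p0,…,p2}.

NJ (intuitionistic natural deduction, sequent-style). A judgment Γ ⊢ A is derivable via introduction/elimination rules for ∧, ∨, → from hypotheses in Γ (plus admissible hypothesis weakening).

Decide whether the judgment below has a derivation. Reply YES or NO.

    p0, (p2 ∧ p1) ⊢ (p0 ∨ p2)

Proof tree:
[Wk] p0, (p2 ∧ p1) ⊢ (p0 ∨ p2)
  [∨I₁] p0 ⊢ (p0 ∨ p2)
    [Ax] p0 ⊢ p0

Result: YES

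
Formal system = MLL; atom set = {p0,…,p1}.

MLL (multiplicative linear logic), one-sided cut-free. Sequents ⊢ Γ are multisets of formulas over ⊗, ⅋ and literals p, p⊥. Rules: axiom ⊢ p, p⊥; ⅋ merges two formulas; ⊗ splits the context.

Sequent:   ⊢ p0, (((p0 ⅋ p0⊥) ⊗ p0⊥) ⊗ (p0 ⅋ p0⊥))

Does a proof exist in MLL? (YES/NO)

Derivation (root first):
[⊗]  ⊢ p0, (((p0 ⅋ p0⊥) ⊗ p0⊥) ⊗ (p0 ⅋ p0⊥))
  [⊗]  ⊢ p0, ((p0 ⅋ p0⊥) ⊗ p0⊥)
    [⅋]  ⊢ (p0 ⅋ p0⊥)
      [Ax]  ⊢ p0, p0⊥
    [Ax]  ⊢ p0, p0⊥
  [⅋]  ⊢ (p0 ⅋ p0⊥)
    [Ax]  ⊢ p0, p0⊥

Result: YES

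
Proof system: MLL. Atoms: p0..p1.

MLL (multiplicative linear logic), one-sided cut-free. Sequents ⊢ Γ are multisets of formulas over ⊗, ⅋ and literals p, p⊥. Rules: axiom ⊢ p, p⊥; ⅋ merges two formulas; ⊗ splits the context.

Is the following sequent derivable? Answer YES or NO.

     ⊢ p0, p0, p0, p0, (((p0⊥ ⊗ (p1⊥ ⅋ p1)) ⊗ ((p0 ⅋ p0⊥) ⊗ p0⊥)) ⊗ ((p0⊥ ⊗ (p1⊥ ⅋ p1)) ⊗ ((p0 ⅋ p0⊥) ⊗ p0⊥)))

Proof tree:
[⊗]  ⊢ p0, p0, p0, p0, (((p0⊥ ⊗ (p1⊥ ⅋ p1)) ⊗ ((p0 ⅋ p0⊥) ⊗ p0⊥)) ⊗ ((p0⊥ ⊗ (p1⊥ ⅋ p1)) ⊗ ((p0 ⅋ p0⊥) ⊗ p0⊥)))
  [⊗]  ⊢ p0, p0, ((p0⊥ ⊗ (p1⊥ ⅋ p1)) ⊗ ((p0 ⅋ p0⊥) ⊗ p0⊥))
    [⊗]  ⊢ p0, (p0⊥ ⊗ (p1⊥ ⅋ p1))
      [Ax]  ⊢ p0, p0⊥
      [⅋]  ⊢ (p1⊥ ⅋ p1)
        [Ax]  ⊢ p1, p1⊥
    [⊗]  ⊢ p0, ((p0 ⅋ p0⊥) ⊗ p0⊥)
      [⅋]  ⊢ (p0 ⅋ p0⊥)
        [Ax]  ⊢ p0, p0⊥
      [Ax]  ⊢ p0, p0⊥
  [⊗]  ⊢ p0, p0, ((p0⊥ ⊗ (p1⊥ ⅋ p1)) ⊗ ((p0 ⅋ p0⊥) ⊗ p0⊥))
    [⊗]  ⊢ p0, (p0⊥ ⊗ (p1⊥ ⅋ p1))
      [Ax]  ⊢ p0, p0⊥
      [⅋]  ⊢ (p1⊥ ⅋ p1)
        [Ax]  ⊢ p1, p1⊥
    [⊗]  ⊢ p0, ((p0 ⅋ p0⊥) ⊗ p0⊥)
      [⅋]  ⊢ (p0 ⅋ p0⊥)
        [Ax]  ⊢ p0, p0⊥
      [Ax]  ⊢ p0, p0⊥

Result: YES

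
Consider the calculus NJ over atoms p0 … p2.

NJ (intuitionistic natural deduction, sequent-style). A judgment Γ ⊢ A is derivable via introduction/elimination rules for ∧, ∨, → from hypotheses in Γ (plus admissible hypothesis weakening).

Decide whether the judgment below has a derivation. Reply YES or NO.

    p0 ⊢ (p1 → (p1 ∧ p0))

Derivation trace:
[→I] p0 ⊢ (p1 → (p1 ∧ p0))
  [∧I] p1, p0 ⊢ (p1 ∧ p0)
    [Ax] p1 ⊢ p1
    [Ax] p0 ⊢ p0

Result: YES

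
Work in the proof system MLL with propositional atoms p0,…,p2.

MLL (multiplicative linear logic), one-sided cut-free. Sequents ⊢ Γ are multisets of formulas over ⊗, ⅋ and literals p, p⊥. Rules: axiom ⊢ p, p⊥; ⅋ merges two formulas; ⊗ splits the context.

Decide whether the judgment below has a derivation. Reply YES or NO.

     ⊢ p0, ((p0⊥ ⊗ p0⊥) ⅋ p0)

Derivation trace:
[⅋]  ⊢ p0, ((p0⊥ ⊗ p0⊥) ⅋ p0)
  [⊗]  ⊢ p0, p0, (p0⊥ ⊗ p0⊥)
    [Ax]  ⊢ p0, p0⊥
    [Ax]  ⊢ p0, p0⊥

Result: YES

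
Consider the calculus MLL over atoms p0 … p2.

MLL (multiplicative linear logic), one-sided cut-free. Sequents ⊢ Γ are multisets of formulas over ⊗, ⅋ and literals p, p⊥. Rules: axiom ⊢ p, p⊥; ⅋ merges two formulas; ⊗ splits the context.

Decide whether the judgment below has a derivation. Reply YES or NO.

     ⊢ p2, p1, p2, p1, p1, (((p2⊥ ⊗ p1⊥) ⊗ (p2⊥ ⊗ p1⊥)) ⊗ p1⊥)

Derivation (root first):
[⊗]  ⊢ p2, p1, p2, p1, p1, (((p2⊥ ⊗ p1⊥) ⊗ (p2⊥ ⊗ p1⊥)) ⊗ p1⊥)
  [⊗]  ⊢ p2, p1, p2, p1, ((p2⊥ ⊗ p1⊥) ⊗ (p2⊥ ⊗ p1⊥))
    [⊗]  ⊢ p2, p1, (p2⊥ ⊗ p1⊥)
      [Ax]  ⊢ p2, p2⊥
      [Ax]  ⊢ p1, p1⊥
    [⊗]  ⊢ p2, p1, (p2⊥ ⊗ p1⊥)
      [Ax]  ⊢ p2, p2⊥
      [Ax]  ⊢ p1, p1⊥
  [Ax]  ⊢ p1, p1⊥

Result: YES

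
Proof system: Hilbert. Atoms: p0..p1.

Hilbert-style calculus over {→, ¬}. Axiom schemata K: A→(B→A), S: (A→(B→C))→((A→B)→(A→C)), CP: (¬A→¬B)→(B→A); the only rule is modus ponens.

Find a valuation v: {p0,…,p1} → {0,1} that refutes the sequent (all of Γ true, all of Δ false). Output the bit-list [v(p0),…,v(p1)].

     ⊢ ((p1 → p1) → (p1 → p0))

Enumerate valuations to refute Γ ⊢ Δ:
  v=00: Γ:[] Δ:[((p1 → p1) → (p1 → p0))=T] refutes=False
  v=01: Γ:[] Δ:[((p1 → p1) → (p1 → p0))=F] refutes=True  ← countermodel

Result: [0, 1]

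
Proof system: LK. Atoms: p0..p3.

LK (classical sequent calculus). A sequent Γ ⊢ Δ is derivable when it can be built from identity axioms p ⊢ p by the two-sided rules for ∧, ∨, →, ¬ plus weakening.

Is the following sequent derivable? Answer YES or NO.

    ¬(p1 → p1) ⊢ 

Proof tree:
[¬L] ¬(p1 → p1) ⊢ 
  [→R]  ⊢ (p1 → p1)
    [Ax] p1 ⊢ p1

Result: YES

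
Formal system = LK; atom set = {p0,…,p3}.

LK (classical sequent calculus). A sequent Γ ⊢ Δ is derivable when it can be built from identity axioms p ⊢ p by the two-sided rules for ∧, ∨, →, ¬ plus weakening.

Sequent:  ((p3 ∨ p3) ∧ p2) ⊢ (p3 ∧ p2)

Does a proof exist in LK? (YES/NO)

Proof tree:
[∧L] ((p3 ∨ p3) ∧ p2) ⊢ (p3 ∧ p2)
  [∨L] p2, (p3 ∨ p3) ⊢ (p3 ∧ p2)
    [∧R] p2, p3 ⊢ (p3 ∧ p2)
      [Ax] p3 ⊢ p3
      [Ax] p2 ⊢ p2
    [∧R] p2, p3 ⊢ (p3 ∧ p2)
      [Ax] p3 ⊢ p3
      [Ax] p2 ⊢ p2

Result: YES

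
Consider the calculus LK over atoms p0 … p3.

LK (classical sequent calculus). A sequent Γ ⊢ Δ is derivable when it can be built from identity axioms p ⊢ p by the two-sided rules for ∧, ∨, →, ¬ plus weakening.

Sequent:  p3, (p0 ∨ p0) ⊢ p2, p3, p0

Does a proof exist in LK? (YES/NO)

Derivation trace:
[∨L] p3, (p0 ∨ p0) ⊢ p2, p3, p0
  [WL] p3, p0 ⊢ p3, p2
    [WR] p3 ⊢ p3, p2
      [Ax] p3 ⊢ p3
  [Ax] p0 ⊢ p0

Result: YES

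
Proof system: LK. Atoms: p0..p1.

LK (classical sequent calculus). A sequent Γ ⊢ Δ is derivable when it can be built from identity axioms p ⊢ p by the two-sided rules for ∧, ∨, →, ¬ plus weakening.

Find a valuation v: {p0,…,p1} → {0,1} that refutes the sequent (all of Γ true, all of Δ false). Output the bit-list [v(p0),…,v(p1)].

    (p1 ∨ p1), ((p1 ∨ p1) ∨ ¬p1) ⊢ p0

Search for a countermodel by truth-table:
  v=00: Γ:[(p1 ∨ p1)=F, ((p1 ∨ p1) ∨ ¬p1)=T] Δ:[p0=F] refutes=False
  v=01: Γ:[(p1 ∨ p1)=T, ((p1 ∨ p1) ∨ ¬p1)=T] Δ:[p0=F] refutes=True  ← countermodel

Result: [0, 1]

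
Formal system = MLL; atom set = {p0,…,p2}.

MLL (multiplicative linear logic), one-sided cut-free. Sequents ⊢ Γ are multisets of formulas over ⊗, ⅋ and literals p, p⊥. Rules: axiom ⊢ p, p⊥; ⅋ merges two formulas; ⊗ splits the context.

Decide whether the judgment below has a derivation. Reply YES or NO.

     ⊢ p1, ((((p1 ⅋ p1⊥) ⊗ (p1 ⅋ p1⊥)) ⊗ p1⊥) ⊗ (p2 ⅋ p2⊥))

Derivation (root first):
[⊗]  ⊢ p1, ((((p1 ⅋ p1⊥) ⊗ (p1 ⅋ p1⊥)) ⊗ p1⊥) ⊗ (p2 ⅋ p2⊥))
  [⊗]  ⊢ p1, (((p1 ⅋ p1⊥) ⊗ (p1 ⅋ p1⊥)) ⊗ p1⊥)
    [⊗]  ⊢ ((p1 ⅋ p1⊥) ⊗ (p1 ⅋ p1⊥))
      [⅋]  ⊢ (p1 ⅋ p1⊥)
        [Ax]  ⊢ p1, p1⊥
      [⅋]  ⊢ (p1 ⅋ p1⊥)
        [Ax]  ⊢ p1, p1⊥
    [Ax]  ⊢ p1, p1⊥
  [⅋]  ⊢ (p2 ⅋ p2⊥)
    [Ax]  ⊢ p2, p2⊥

Result: YES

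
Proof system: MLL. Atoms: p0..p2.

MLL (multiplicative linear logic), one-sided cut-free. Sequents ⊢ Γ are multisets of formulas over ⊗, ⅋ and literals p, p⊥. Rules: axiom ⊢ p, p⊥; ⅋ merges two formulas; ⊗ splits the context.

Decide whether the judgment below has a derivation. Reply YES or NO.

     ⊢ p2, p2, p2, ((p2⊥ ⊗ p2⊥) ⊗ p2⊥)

Derivation (root first):
[⊗]  ⊢ p2, p2, p2, ((p2⊥ ⊗ p2⊥) ⊗ p2⊥)
  [⊗]  ⊢ p2, p2, (p2⊥ ⊗ p2⊥)
    [Ax]  ⊢ p2, p2⊥
    [Ax]  ⊢ p2, p2⊥
  [Ax]  ⊢ p2, p2⊥

Result: YES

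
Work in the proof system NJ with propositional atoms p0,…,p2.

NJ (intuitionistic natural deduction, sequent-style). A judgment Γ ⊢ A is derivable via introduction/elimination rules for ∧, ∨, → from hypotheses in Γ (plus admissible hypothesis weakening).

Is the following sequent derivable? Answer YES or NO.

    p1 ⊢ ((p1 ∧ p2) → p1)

Derivation (root first):
[→I] p1 ⊢ ((p1 ∧ p2) → p1)
  [Wk] p1, (p1 ∧ p2) ⊢ p1
    [Ax] p1 ⊢ p1

Result: YES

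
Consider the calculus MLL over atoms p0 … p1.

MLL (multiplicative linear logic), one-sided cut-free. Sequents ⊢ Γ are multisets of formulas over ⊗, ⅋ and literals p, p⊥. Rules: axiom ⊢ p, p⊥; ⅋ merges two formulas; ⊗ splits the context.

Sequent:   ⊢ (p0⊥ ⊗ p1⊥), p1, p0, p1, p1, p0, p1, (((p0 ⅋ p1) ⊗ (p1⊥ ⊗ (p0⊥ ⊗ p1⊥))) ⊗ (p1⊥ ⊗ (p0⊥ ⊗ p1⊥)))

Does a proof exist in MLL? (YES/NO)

Derivation trace:
[⊗]  ⊢ (p0⊥ ⊗ p1⊥), p1, p0, p1, p1, p0, p1, (((p0 ⅋ p1) ⊗ (p1⊥ ⊗ (p0⊥ ⊗ p1⊥))) ⊗ (p1⊥ ⊗ (p0⊥ ⊗ p1⊥)))
  [⊗]  ⊢ (p0⊥ ⊗ p1⊥), p1, p0, p1, ((p0 ⅋ p1) ⊗ (p1⊥ ⊗ (p0⊥ ⊗ p1⊥)))
    [⅋]  ⊢ (p0⊥ ⊗ p1⊥), (p0 ⅋ p1)
      [⊗]  ⊢ p0, p1, (p0⊥ ⊗ p1⊥)
        [Ax]  ⊢ p0, p0⊥
        [Ax]  ⊢ p1, p1⊥
    [⊗]  ⊢ p1, p0, p1, (p1⊥ ⊗ (p0⊥ ⊗ p1⊥))
      [Ax]  ⊢ p1, p1⊥
      [⊗]  ⊢ p0, p1, (p0⊥ ⊗ p1⊥)
        [Ax]  ⊢ p0, p0⊥
        [Ax]  ⊢ p1, p1⊥
  [⊗]  ⊢ p1, p0, p1, (p1⊥ ⊗ (p0⊥ ⊗ p1⊥))
    [Ax]  ⊢ p1, p1⊥
    [⊗]  ⊢ p0, p1, (p0⊥ ⊗ p1⊥)
      [Ax]  ⊢ p0, p0⊥
      [Ax]  ⊢ p1, p1⊥

Result: YES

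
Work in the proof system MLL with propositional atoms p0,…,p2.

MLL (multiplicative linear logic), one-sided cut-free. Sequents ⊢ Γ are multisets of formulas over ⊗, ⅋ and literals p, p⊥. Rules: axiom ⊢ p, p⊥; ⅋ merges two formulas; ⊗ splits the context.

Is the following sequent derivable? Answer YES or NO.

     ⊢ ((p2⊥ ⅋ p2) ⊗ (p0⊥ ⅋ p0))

Derivation (root first):
[⊗]  ⊢ ((p2⊥ ⅋ p2) ⊗ (p0⊥ ⅋ p0))
  [⅋]  ⊢ (p2⊥ ⅋ p2)
    [Ax]  ⊢ p2, p2⊥
  [⅋]  ⊢ (p0⊥ ⅋ p0)
    [Ax]  ⊢ p0, p0⊥

Result: YES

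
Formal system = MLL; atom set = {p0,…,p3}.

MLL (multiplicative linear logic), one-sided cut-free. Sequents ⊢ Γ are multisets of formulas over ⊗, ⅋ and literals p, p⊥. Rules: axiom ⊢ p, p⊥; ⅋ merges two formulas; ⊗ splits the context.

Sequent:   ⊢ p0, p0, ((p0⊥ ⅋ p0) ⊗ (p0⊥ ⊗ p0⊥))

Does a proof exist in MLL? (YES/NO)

Proof tree:
[⊗]  ⊢ p0, p0, ((p0⊥ ⅋ p0) ⊗ (p0⊥ ⊗ p0⊥))
  [⅋]  ⊢ (p0⊥ ⅋ p0)
    [Ax]  ⊢ p0, p0⊥
  [⊗]  ⊢ p0, p0, (p0⊥ ⊗ p0⊥)
    [Ax]  ⊢ p0, p0⊥
    [Ax]  ⊢ p0, p0⊥

Result: YES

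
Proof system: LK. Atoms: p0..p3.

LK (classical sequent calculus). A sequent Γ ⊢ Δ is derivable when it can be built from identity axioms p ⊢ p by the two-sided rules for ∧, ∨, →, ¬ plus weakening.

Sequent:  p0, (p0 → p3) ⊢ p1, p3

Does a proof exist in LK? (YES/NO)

Derivation (root first):
[→L] p0, (p0 → p3) ⊢ p1, p3
  [Ax] p0 ⊢ p0
  [WR] p3 ⊢ p3, p1
    [Ax] p3 ⊢ p3

Result: YES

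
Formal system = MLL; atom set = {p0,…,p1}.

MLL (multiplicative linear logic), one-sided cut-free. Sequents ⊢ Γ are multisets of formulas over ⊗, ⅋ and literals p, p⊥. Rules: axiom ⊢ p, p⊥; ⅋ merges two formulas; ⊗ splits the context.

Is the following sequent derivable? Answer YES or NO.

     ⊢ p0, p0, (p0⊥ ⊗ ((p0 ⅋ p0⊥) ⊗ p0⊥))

Proof tree:
[⊗]  ⊢ p0, p0, (p0⊥ ⊗ ((p0 ⅋ p0⊥) ⊗ p0⊥))
  [Ax]  ⊢ p0, p0⊥
  [⊗]  ⊢ p0, ((p0 ⅋ p0⊥) ⊗ p0⊥)
    [⅋]  ⊢ (p0 ⅋ p0⊥)
      [Ax]  ⊢ p0, p0⊥
    [Ax]  ⊢ p0, p0⊥

Result: YES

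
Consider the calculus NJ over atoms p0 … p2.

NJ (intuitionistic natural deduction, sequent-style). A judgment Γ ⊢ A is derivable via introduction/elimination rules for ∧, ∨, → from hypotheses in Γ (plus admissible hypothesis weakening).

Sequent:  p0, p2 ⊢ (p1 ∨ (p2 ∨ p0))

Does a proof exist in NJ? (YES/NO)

Derivation trace:
[∨I₂] p0, p2 ⊢ (p1 ∨ (p2 ∨ p0))
  [∨I₂] p0, p2 ⊢ (p2 ∨ p0)
    [Wk] p0, p2 ⊢ p0
      [Ax] p0 ⊢ p0

Result: YES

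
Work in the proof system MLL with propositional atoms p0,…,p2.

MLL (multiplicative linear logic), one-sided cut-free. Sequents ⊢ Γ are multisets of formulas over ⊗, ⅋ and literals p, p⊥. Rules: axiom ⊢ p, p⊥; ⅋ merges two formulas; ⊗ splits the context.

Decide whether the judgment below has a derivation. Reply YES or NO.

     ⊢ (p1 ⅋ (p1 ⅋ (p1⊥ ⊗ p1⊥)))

Derivation (root first):
[⅋]  ⊢ (p1 ⅋ (p1 ⅋ (p1⊥ ⊗ p1⊥)))
  [⅋]  ⊢ p1, (p1 ⅋ (p1⊥ ⊗ p1⊥))
    [⊗]  ⊢ p1, p1, (p1⊥ ⊗ p1⊥)
      [Ax]  ⊢ p1, p1⊥
      [Ax]  ⊢ p1, p1⊥

Result: YES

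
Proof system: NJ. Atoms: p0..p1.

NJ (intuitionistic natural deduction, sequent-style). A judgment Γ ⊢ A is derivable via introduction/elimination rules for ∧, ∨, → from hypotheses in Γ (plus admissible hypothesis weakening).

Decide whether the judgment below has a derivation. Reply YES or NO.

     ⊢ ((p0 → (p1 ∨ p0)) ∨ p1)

Derivation trace:
[∨I₁]  ⊢ ((p0 → (p1 ∨ p0)) ∨ p1)
  [→I]  ⊢ (p0 → (p1 ∨ p0))
    [∨I₂] p0 ⊢ (p1 ∨ p0)
      [Ax] p0 ⊢ p0

Result: YES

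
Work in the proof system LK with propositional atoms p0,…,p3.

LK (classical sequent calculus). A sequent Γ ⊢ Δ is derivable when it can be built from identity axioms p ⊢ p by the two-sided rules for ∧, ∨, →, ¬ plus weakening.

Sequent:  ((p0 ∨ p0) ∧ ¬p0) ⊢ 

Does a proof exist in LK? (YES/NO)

Derivation trace:
[∧L] ((p0 ∨ p0) ∧ ¬p0) ⊢ 
  [¬L] (p0 ∨ p0), ¬p0 ⊢ 
    [∨L] (p0 ∨ p0) ⊢ p0
      [Ax] p0 ⊢ p0
      [Ax] p0 ⊢ p0

Result: YES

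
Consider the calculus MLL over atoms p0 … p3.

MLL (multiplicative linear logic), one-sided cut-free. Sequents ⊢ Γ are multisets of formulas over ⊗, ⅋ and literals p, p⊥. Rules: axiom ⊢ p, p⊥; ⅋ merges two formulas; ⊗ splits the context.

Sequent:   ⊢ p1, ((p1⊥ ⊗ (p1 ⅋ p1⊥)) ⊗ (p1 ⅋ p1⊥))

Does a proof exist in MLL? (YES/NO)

Proof tree:
[⊗]  ⊢ p1, ((p1⊥ ⊗ (p1 ⅋ p1⊥)) ⊗ (p1 ⅋ p1⊥))
  [⊗]  ⊢ p1, (p1⊥ ⊗ (p1 ⅋ p1⊥))
    [Ax]  ⊢ p1, p1⊥
    [⅋]  ⊢ (p1 ⅋ p1⊥)
      [Ax]  ⊢ p1, p1⊥
  [⅋]  ⊢ (p1 ⅋ p1⊥)
    [Ax]  ⊢ p1, p1⊥

Result: YES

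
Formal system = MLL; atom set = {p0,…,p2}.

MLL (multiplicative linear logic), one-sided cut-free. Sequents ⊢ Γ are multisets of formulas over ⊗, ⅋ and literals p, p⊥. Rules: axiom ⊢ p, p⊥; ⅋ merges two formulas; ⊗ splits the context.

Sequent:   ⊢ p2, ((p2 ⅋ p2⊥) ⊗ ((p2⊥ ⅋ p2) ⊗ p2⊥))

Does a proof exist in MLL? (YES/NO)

Derivation (root first):
[⊗]  ⊢ p2, ((p2 ⅋ p2⊥) ⊗ ((p2⊥ ⅋ p2) ⊗ p2⊥))
  [⅋]  ⊢ (p2 ⅋ p2⊥)
    [Ax]  ⊢ p2, p2⊥
  [⊗]  ⊢ p2, ((p2⊥ ⅋ p2) ⊗ p2⊥)
    [⅋]  ⊢ (p2⊥ ⅋ p2)
      [Ax]  ⊢ p2, p2⊥
    [Ax]  ⊢ p2, p2⊥

Result: YES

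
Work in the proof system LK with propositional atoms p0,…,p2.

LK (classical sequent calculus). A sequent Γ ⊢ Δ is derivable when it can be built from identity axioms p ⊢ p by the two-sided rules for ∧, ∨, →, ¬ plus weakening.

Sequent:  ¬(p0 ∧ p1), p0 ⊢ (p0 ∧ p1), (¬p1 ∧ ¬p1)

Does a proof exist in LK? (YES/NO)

Proof tree:
[∧R] ¬(p0 ∧ p1), p0 ⊢ (p0 ∧ p1), (¬p1 ∧ ¬p1)
  [¬L] p0, ¬(p0 ∧ p1) ⊢ ¬p1
    [¬R] p0 ⊢ (p0 ∧ p1), ¬p1
      [∧R] p1, p0 ⊢ (p0 ∧ p1)
        [Ax] p0 ⊢ p0
        [Ax] p1 ⊢ p1
  [¬R] p0 ⊢ (p0 ∧ p1), ¬p1
    [∧R] p1, p0 ⊢ (p0 ∧ p1)
      [Ax] p0 ⊢ p0
      [Ax] p1 ⊢ p1

Result: YES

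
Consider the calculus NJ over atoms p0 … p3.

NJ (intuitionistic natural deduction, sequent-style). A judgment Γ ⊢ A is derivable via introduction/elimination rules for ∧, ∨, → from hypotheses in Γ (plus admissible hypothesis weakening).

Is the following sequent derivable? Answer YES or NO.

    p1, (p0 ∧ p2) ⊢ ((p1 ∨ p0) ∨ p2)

Derivation trace:
[∨I₁] p1, (p0 ∧ p2) ⊢ ((p1 ∨ p0) ∨ p2)
  [Wk] p1, (p0 ∧ p2) ⊢ (p1 ∨ p0)
    [∨I₁] p1 ⊢ (p1 ∨ p0)
      [Ax] p1 ⊢ p1

Result: YES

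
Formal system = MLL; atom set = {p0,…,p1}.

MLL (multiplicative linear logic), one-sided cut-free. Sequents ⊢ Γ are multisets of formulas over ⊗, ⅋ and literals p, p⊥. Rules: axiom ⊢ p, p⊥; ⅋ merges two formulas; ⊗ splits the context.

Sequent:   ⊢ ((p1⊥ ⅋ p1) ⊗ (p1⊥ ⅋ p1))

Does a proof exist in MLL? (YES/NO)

Derivation trace:
[⊗]  ⊢ ((p1⊥ ⅋ p1) ⊗ (p1⊥ ⅋ p1))
  [⅋]  ⊢ (p1⊥ ⅋ p1)
    [Ax]  ⊢ p1, p1⊥
  [⅋]  ⊢ (p1⊥ ⅋ p1)
    [Ax]  ⊢ p1, p1⊥

Result: YES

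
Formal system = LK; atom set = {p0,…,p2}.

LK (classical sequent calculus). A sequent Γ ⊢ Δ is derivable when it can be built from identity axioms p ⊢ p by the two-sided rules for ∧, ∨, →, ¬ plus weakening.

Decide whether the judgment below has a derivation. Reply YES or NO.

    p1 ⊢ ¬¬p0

Enumerate valuations to refute Γ ⊢ Δ:
  v=000: Γ:[p1=F] Δ:[¬¬p0=F] refutes=False
  v=001: Γ:[p1=F] Δ:[¬¬p0=F] refutes=False
  v=010: Γ:[p1=T] Δ:[¬¬p0=F] refutes=True  ← countermodel

Result: NO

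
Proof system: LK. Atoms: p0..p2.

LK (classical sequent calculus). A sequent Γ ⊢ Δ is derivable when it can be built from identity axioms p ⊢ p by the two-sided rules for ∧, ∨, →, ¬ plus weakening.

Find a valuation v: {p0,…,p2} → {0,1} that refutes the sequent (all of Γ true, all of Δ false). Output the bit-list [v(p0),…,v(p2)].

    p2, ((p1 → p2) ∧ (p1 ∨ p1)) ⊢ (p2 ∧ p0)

Enumerate valuations to refute Γ ⊢ Δ:
  v=000: Γ:[p2=F, ((p1 → p2) ∧ (p1 ∨ p1))=F] Δ:[(p2 ∧ p0)=F] refutes=False
  v=001: Γ:[p2=T, ((p1 → p2) ∧ (p1 ∨ p1))=F] Δ:[(p2 ∧ p0)=F] refutes=False
  v=010: Γ:[p2=F, ((p1 → p2) ∧ (p1 ∨ p1))=F] Δ:[(p2 ∧ p0)=F] refutes=False
  v=011: Γ:[p2=T, ((p1 → p2) ∧ (p1 ∨ p1))=T] Δ:[(p2 ∧ p0)=F] refutes=True  ← countermodel

Result: [0, 1, 1]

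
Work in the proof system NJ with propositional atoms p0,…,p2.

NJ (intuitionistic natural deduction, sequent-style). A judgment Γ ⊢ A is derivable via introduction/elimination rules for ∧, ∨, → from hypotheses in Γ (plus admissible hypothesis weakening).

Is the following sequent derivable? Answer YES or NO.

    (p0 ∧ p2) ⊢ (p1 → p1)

Derivation trace:
[Wk] (p0 ∧ p2) ⊢ (p1 → p1)
  [→I]  ⊢ (p1 → p1)
    [Ax] p1 ⊢ p1

Result: YES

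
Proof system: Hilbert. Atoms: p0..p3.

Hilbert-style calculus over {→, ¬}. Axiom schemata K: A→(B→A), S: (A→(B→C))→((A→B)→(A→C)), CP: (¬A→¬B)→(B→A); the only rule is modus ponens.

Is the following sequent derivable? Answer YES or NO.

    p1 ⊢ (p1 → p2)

Enumerate valuations to refute Γ ⊢ Δ:
  v=0000: Γ:[p1=F] Δ:[(p1 → p2)=T] refutes=False
  v=0001: Γ:[p1=F] Δ:[(p1 → p2)=T] refutes=False
  v=0010: Γ:[p1=F] Δ:[(p1 → p2)=T] refutes=False
  v=0011: Γ:[p1=F] Δ:[(p1 → p2)=T] refutes=False
  v=0100: Γ:[p1=T] Δ:[(p1 → p2)=F] refutes=True  ← countermodel

Result: NO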